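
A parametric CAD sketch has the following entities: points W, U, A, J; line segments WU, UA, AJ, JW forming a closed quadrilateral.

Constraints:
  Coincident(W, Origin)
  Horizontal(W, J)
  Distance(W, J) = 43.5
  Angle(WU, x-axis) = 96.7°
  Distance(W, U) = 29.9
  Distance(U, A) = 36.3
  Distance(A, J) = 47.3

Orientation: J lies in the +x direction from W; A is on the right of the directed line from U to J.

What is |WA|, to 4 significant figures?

7.399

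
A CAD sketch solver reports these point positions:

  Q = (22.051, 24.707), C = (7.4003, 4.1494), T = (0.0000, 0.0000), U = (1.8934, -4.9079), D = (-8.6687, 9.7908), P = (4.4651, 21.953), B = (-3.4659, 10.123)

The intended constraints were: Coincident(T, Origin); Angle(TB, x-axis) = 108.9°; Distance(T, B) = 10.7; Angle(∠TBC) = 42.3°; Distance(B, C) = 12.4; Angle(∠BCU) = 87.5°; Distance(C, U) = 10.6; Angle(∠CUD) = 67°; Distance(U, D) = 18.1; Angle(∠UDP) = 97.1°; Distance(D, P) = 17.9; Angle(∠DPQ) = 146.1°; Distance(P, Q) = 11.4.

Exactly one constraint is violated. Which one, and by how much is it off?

Distance(P, Q) = 11.4 — off by 6.40.

T = (0.00, 0.00) ✓; TB at 108.9° ✓; |TB| = 10.70 ✓; ∠TBC = 42.30° ✓; |BC| = 12.40 ✓; ∠BCU = 87.50° ✓; |CU| = 10.60 ✓; ∠CUD = 67.00° ✓; |UD| = 18.10 ✓; ∠UDP = 97.10° ✓; |DP| = 17.90 ✓; ∠DPQ = 146.1° ✓; |PQ| = 17.80 ✗.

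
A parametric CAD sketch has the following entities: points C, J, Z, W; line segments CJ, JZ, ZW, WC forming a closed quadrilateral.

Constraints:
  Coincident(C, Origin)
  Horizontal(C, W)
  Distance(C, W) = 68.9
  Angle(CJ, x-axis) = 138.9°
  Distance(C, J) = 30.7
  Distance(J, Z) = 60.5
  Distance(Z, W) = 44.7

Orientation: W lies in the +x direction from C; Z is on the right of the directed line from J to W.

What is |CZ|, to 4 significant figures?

30.18

Checks: |JZ| = 60.50 ✓; |ZW| = 44.70 ✓.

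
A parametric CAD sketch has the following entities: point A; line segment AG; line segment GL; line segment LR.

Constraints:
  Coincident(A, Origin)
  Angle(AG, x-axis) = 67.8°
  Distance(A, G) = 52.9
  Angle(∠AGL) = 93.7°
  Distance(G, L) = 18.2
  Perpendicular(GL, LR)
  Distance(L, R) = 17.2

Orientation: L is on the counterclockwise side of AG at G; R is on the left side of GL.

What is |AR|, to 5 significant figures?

41.639

A is at the origin; AG runs at 67.8° with length 52.9, so G = 52.9·(cos 67.8°, sin 67.8°) = (19.988, 48.979). ∠AGL = 93.7°, so GL runs at 67.8° + (180° − 93.7°) = 154.10° from the x-axis; with |GL| = 18.2, L = G + 18.2·(cos 154.10°, sin 154.10°) = (3.6158, 56.928). The perpendicularity gives LR at right angles to GL; with |LR| = 17.2 on the left of GL, R = L + 17.2·(-0.43680, -0.89956) = (-3.8972, 41.456). Then |AR| = |R − A| = 41.639.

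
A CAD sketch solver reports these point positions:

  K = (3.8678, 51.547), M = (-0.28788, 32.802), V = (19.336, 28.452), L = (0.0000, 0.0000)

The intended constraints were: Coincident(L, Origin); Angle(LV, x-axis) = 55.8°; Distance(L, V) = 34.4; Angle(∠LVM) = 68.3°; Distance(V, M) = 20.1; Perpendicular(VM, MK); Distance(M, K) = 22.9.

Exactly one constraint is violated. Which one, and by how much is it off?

Distance(M, K) = 22.9 — off by 3.70.

L = (0.00, 0.00) ✓; LV at 55.80° ✓; |LV| = 34.40 ✓; ∠LVM = 68.30° ✓; |VM| = 20.10 ✓; ∠(VM, MK) = 90.00° ✓; |MK| = 19.20 ✗.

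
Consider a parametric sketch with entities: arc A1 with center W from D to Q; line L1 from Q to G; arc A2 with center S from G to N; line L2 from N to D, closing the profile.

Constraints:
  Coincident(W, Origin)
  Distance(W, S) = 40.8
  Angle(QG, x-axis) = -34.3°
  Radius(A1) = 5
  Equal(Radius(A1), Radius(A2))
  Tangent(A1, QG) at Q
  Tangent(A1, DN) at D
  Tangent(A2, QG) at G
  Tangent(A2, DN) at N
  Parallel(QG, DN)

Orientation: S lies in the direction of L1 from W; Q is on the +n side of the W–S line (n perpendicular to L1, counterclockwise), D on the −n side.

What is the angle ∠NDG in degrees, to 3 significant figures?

13.8°

Tangency of A1 to both parallel lines with radius 5.0 puts Q and D at W ± 5.0·n: Q = (2.82, 4.13), D = (-2.82, -4.13). Equal radii place G and N the same way about S: G = S + 5.0·n = (36.5, -18.9), N = S − 5.0·n = (30.9, -27.1). Then cos ∠NDG = DN·DG / (|DN||DG|), giving 13.8°.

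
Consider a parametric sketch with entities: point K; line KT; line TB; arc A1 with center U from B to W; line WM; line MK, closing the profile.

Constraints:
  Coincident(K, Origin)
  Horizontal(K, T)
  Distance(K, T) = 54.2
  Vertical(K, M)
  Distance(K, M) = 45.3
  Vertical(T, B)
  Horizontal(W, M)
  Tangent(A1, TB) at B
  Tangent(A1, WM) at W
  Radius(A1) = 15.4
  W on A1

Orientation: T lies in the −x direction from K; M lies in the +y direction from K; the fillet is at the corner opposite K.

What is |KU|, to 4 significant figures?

48.98

K is at the origin; KT is horizontal with |KT| = 54.2 and T on the −x side, so T = (-54.20, 0.000). KM is vertical with |KM| = 45.3 and M on the +y side, so M = (0.000, 45.30). The virtual corner opposite K is at (-54.20, 45.30). Tangency of A1 to TB means the radius UB is perpendicular to TB and since A1 is tangent to WM there, UW ⟂ WM, with radius 15.4, so the center U sits 15.4 in from both sides at U = (-38.80, 29.90). Then |KU| = |U − K| = 48.98.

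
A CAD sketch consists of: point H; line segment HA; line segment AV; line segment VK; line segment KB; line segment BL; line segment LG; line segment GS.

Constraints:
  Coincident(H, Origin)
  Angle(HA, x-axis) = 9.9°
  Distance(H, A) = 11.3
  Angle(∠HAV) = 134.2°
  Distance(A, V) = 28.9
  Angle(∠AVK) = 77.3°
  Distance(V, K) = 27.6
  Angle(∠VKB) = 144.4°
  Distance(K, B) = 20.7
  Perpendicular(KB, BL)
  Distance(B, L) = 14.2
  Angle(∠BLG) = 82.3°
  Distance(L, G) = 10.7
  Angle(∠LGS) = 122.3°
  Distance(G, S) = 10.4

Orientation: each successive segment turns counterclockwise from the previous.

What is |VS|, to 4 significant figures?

30.96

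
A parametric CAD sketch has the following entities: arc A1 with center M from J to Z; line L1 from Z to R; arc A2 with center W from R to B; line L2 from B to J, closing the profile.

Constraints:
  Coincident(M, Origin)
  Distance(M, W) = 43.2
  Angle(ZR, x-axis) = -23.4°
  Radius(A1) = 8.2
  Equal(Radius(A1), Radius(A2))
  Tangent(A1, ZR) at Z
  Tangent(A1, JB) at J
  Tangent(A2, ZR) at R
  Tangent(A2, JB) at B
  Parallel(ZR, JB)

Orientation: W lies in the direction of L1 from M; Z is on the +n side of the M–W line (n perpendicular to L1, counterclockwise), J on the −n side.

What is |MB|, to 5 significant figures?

43.971

The slot axis is L1's direction at -23.4°, so u = (cos -23.4°, sin -23.4°) = (0.91775, -0.39715) and n = (−sin -23.4°, cos -23.4°) = (0.39715, 0.91775). M is at the origin and W lies 43.2 along u from M, so W = 43.2·u = (39.647, -17.157). Tangency of A1 to both parallel lines with radius 8.2 puts Z and J at M ± 8.2·n: Z = (3.2566, 7.5256), J = (-3.2566, -7.5256). Equal radii place R and B the same way about W: R = W + 8.2·n = (42.904, -9.6312), B = W − 8.2·n = (36.390, -24.682). Then |MB| = |B − M| = 43.971.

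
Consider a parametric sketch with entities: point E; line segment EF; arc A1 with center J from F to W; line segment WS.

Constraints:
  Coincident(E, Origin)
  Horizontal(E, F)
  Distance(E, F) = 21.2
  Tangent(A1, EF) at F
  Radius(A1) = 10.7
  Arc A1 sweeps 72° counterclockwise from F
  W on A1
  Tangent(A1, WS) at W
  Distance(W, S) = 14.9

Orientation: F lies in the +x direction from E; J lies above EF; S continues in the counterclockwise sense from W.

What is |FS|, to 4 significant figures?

26.14

On A1, F sits at bearing -90° from J; a 72° counterclockwise sweep puts W at bearing -18°, so W = J + 10.7·(cos -18°, sin -18°) = (31.38, 7.394). Tangency of A1 to WS means the radius JW is perpendicular to WS, so WS runs along (−sin -18°, cos -18°); with |WS| = 14.9, S = (35.98, 21.56). Then |FS| = |S − F| = 26.14.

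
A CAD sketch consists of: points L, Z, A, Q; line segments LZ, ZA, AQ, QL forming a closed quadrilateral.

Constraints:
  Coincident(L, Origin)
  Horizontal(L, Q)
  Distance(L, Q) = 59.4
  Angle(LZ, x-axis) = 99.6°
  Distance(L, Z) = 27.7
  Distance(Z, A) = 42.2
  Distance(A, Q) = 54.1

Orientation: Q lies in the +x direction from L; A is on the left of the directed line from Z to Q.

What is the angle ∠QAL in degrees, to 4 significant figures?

64.38°

L is at the origin; L and Q share the same y with |LQ| = 59.4 and Q in +x, so Q = (59.4, 0). LZ runs at 99.6° with |LZ| = 27.7, so Z = (-4.619, 27.31). A is determined by |ZA| = 42.2 and |AQ| = 54.1 together: it lies at the intersection of circle(Z, 42.2) and circle(Q, 54.1). With |ZQ| = 69.60, the foot of the radical line on ZQ is 26.57 from Z and the perpendicular offset is √(42.2² − 26.57²) = 32.79. Taking the left-of-ZQ solution: A = (32.68, 47.04).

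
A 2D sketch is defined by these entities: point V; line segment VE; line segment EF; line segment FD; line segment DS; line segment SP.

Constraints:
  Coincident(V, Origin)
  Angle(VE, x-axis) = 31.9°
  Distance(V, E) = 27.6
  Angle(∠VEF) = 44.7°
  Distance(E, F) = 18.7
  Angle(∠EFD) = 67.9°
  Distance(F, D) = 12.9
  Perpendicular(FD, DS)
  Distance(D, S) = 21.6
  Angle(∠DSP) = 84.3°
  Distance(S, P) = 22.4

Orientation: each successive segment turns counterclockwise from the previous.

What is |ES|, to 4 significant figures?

7.257

∠EFD = 67.9° gives FD at -80.70° from the x-axis; with |FD| = 12.9, D = (7.281, 5.997). FD ⟂ DS, so DS runs at 9.300°; with |DS| = 21.6, S = (28.60, 9.488). Then |ES| = |S − E| = 7.257.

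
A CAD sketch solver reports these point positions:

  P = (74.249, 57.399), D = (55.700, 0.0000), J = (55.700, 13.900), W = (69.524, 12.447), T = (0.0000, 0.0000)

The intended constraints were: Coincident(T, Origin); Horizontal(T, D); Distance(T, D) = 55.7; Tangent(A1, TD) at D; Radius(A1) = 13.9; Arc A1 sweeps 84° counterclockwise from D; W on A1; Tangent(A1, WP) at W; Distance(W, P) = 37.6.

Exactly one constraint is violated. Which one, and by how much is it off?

Distance(W, P) = 37.6 — off by 7.60.

T = (0.00, 0.00) ✓; T.y = 0.00, D.y = 0.00 ✓; |TD| = 55.70 ✓; ∠(JD, DT) = 90.00° ✓; |JD| = 13.90 ✓; bearing(J→W) − bearing(J→D) = 84.00° ✓; |JW| = 13.90 ✓; ∠(JW, WP) = 90.00° ✓; |WP| = 45.20 ✗.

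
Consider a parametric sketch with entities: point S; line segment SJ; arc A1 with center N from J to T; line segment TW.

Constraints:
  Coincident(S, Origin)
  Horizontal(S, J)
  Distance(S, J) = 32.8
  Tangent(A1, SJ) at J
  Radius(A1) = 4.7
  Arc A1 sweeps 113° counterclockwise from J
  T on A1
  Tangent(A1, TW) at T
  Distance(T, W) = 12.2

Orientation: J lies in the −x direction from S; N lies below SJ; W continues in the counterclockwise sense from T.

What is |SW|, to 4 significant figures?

36.92

S is at the origin; S and J share the same y with |SJ| = 32.8 and J on the −x side, so J = (-32.80, 0.000). Since A1 is tangent to SJ there, NJ ⟂ SJ, so N = J + (0, -4.7) = (-32.80, -4.700). On A1, J sits at bearing 90° from N; a 113° counterclockwise sweep puts T at bearing 203°, so T = N + 4.7·(cos 203°, sin 203°) = (-37.13, -6.536). Since A1 is tangent to TW there, NT ⟂ TW, so TW runs along (−sin 203°, cos 203°); with |TW| = 12.2, W = (-32.36, -17.77). Then |SW| = |W − S| = 36.92.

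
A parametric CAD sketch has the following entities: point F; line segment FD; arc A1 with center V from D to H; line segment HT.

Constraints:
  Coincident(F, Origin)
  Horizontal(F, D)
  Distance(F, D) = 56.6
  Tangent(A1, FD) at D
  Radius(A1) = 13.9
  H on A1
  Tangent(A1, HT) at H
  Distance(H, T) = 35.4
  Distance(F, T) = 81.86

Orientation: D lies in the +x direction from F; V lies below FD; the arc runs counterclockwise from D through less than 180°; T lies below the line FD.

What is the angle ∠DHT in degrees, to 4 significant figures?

118.8°

F is at the origin; FD is horizontal with |FD| = 56.6 and D on the +x side, so D = (56.60, 0.000). Since A1 is tangent to FD there, VD ⟂ FD, so V = D + (0, -13.9) = (56.60, -13.90). Since VH ⟂ HT (tangency), |VT| = √(13.9² + 35.4²) = 38.03 regardless of where H sits on A1. So T lies on both circle(F, 81.86) and circle(V, 38.03); the below-FD intersection is T = (63.84, -51.23). H is the foot of the tangent from T: H = (44.87, -21.35).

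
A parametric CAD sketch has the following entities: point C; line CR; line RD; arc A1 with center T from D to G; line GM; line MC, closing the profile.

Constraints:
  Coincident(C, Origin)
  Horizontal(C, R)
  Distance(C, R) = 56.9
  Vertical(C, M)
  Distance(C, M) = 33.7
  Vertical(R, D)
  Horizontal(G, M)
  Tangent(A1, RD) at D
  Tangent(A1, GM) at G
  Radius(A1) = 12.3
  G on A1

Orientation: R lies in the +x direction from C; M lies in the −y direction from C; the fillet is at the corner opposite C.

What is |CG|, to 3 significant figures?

55.9

C is at the origin; C and R share the same y with |CR| = 56.9 and R on the +x side, so R = (56.9, 0.00). C and M share the same x with |CM| = 33.7 and M on the −y side, so M = (0.00, -33.7). The virtual corner opposite C is at (56.9, -33.7). The tangent condition forces TD to be normal to RD and A1 meets GM tangentially, so TG is at right angles to GM, with radius 12.3, so the center T sits 12.3 in from both sides at T = (44.6, -21.4). That places the tangent points at D = (56.9, -21.4) on RD and G = (44.6, -33.7) on GM. Then |CG| = |G − C| = 55.9.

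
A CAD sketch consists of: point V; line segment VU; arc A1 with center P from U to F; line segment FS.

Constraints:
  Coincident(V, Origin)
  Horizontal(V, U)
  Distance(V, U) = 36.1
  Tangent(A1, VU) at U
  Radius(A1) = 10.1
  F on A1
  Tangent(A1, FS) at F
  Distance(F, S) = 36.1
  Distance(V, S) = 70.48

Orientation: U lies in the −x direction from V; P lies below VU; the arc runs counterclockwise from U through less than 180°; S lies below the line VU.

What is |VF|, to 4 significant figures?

46.17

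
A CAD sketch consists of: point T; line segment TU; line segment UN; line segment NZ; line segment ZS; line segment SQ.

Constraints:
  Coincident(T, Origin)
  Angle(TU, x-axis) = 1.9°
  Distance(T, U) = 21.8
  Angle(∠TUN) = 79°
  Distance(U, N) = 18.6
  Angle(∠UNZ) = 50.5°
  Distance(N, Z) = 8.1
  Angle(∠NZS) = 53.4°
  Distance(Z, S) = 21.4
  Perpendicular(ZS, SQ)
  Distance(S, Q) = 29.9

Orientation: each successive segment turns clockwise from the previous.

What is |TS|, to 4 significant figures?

36.16

∠UNZ = 50.5° gives NZ at 131.4° from the x-axis; with |NZ| = 8.1, Z = (13.49, -11.57). ∠NZS = 53.4° gives ZS at 4.800° from the x-axis; with |ZS| = 21.4, S = (34.81, -9.777). Then |TS| = |S − T| = 36.16.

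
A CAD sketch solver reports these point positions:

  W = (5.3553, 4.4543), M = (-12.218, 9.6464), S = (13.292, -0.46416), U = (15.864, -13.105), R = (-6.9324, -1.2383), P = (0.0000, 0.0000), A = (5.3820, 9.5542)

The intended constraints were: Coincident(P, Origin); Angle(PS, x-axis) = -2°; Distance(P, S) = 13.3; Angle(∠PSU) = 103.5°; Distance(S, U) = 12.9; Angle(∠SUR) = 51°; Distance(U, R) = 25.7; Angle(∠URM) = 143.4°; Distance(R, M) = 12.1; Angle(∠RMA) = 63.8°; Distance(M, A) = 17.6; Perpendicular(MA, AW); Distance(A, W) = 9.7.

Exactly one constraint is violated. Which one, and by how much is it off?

Distance(A, W) = 9.7 — off by 4.60.

P = (0.00, 0.00) ✓; PS at -2.000° ✓; |PS| = 13.30 ✓; ∠PSU = 103.5° ✓; |SU| = 12.90 ✓; ∠SUR = 51.00° ✓; |UR| = 25.70 ✓; ∠URM = 143.4° ✓; |RM| = 12.10 ✓; ∠RMA = 63.80° ✓; |MA| = 17.60 ✓; ∠(MA, AW) = 90.00° ✓; |AW| = 5.100 ✗.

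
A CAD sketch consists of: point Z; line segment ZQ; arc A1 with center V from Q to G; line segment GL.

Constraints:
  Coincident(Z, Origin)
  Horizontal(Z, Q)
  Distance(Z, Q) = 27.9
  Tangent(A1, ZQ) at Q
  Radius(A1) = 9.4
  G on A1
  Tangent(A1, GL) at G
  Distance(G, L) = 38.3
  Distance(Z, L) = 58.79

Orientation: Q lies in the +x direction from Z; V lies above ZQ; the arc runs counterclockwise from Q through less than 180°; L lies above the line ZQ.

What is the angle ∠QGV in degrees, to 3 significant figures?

42.0°

Checks: |VG| = 9.400 ✓; ∠(VG, GL) = 90.00° ✓; |GL| = 38.30 ✓; |ZL| = 58.79 ✓.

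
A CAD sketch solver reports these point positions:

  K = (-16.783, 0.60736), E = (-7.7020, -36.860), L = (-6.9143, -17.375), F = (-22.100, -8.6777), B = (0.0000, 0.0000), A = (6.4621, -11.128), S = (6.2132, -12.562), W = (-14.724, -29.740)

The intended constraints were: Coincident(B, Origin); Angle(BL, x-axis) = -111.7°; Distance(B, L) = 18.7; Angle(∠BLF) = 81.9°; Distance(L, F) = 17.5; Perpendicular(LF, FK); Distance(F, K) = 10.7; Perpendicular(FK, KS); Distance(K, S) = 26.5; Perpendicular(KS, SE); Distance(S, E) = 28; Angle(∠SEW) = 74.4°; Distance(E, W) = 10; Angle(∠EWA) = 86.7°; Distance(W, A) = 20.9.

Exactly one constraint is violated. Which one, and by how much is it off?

Distance(W, A) = 20.9 — off by 7.30.

B = (0.00, 0.00) ✓; BL at -111.7° ✓; |BL| = 18.70 ✓; ∠BLF = 81.90° ✓; |LF| = 17.50 ✓; ∠(LF, FK) = 90.00° ✓; |FK| = 10.70 ✓; ∠(FK, KS) = 90.00° ✓; |KS| = 26.50 ✓; ∠(KS, SE) = 90.00° ✓; |SE| = 28.00 ✓; ∠SEW = 74.40° ✓; |EW| = 10.00 ✓; ∠EWA = 86.70° ✓; |WA| = 28.20 ✗.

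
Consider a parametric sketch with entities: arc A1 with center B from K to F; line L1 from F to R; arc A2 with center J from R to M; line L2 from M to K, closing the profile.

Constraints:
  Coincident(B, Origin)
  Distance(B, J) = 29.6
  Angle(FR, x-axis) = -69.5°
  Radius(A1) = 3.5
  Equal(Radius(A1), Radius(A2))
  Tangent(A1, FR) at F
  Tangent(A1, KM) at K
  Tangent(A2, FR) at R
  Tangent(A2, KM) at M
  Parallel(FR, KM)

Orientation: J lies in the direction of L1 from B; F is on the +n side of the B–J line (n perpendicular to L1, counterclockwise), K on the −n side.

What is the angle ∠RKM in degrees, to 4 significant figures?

13.31°

The slot axis is L1's direction at -69.5°, so u = (cos -69.5°, sin -69.5°) = (0.3502, -0.9367) and n = (−sin -69.5°, cos -69.5°) = (0.9367, 0.3502). B is at the origin and J lies 29.6 along u from B, so J = 29.6·u = (10.37, -27.73). Tangency of A1 to both parallel lines with radius 3.5 puts F and K at B ± 3.5·n: F = (3.278, 1.226), K = (-3.278, -1.226). Equal radii place R and M the same way about J: R = J + 3.5·n = (13.64, -26.50), M = J − 3.5·n = (7.088, -28.95). Then cos ∠RKM = KR·KM / (|KR||KM|), giving 13.31°.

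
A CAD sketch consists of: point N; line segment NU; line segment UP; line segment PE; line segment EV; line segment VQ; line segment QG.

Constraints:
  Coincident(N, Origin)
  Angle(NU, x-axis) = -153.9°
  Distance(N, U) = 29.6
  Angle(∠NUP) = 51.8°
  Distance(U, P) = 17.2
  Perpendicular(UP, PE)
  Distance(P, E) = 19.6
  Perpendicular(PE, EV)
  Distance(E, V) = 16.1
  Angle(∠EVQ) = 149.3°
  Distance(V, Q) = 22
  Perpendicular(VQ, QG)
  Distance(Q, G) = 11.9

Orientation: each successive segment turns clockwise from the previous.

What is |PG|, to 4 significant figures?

29.00

∠EVQ = 149.3° gives VQ at -132.8° from the x-axis; with |VQ| = 22.0, Q = (-22.13, -32.20). The perpendicularity gives QG at right angles to VQ, so QG runs at 137.2°; with |QG| = 11.9, G = (-30.87, -24.11). Then |PG| = |G − P| = 29.00.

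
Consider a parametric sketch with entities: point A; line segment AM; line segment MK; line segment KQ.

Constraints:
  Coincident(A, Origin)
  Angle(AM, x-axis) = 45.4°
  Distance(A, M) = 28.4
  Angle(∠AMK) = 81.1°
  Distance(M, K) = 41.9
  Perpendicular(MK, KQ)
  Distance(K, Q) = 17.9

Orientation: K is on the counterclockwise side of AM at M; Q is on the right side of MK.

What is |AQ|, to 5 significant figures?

59.320

A is at the origin; AM runs at 45.4° with length 28.4, so M = 28.4·(cos 45.4°, sin 45.4°) = (19.941, 20.222). ∠AMK = 81.1°, so MK runs at 45.4° + (180° − 81.1°) = 144.30° from the x-axis; with |MK| = 41.9, K = M + 41.9·(cos 144.30°, sin 144.30°) = (-14.085, 44.672). MK is perpendicular to KQ; with |KQ| = 17.9 on the right of MK, Q = K + 17.9·(0.58354, 0.81208) = (-3.6398, 59.208). Then |AQ| = |Q − A| = 59.320.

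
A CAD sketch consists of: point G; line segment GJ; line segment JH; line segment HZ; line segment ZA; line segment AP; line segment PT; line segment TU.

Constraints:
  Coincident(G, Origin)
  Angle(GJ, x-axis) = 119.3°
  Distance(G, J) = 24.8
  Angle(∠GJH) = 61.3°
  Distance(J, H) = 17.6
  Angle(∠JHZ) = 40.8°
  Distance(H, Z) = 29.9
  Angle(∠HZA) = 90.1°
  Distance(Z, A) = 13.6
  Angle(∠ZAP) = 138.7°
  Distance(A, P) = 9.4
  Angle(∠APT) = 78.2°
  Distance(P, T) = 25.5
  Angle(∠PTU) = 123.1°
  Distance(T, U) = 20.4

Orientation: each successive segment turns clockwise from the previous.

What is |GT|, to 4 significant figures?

16.53

G is at the origin; GJ runs at 119.3° with length 24.8, so J = (-12.14, 21.63). ∠GJH = 61.3° gives JH at 0.6000° from the x-axis; with |JH| = 17.6, H = (5.462, 21.81). ∠JHZ = 40.8° gives HZ at -138.6° from the x-axis; with |HZ| = 29.9, Z = (-16.97, 2.038). ∠HZA = 90.1° gives ZA at 131.5° from the x-axis; with |ZA| = 13.6, A = (-25.98, 12.22). ∠ZAP = 138.7° gives AP at 90.20° from the x-axis; with |AP| = 9.4, P = (-26.01, 21.62). ∠APT = 78.2° gives PT at -11.60° from the x-axis; with |PT| = 25.5, T = (-1.031, 16.50). Then |GT| = |T − G| = 16.53.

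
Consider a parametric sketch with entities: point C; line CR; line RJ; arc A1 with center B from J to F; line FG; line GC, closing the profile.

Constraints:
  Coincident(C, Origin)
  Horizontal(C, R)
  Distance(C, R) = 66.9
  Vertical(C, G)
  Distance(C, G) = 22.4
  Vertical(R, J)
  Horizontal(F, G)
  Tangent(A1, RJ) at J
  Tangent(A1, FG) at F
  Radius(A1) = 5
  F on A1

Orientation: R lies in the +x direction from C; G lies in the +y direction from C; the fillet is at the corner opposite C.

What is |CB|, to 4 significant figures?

64.30

C is at the origin; C and R share the same y with |CR| = 66.9 and R on the +x side, so R = (66.90, 0.000). C and G share the same x with |CG| = 22.4 and G on the +y side, so G = (0.000, 22.40). The virtual corner opposite C is at (66.90, 22.40). The tangent condition forces BJ to be normal to RJ and A1 meets FG tangentially, so BF is at right angles to FG, with radius 5.0, so the center B sits 5.0 in from both sides at B = (61.90, 17.40). Then |CB| = |B − C| = 64.30.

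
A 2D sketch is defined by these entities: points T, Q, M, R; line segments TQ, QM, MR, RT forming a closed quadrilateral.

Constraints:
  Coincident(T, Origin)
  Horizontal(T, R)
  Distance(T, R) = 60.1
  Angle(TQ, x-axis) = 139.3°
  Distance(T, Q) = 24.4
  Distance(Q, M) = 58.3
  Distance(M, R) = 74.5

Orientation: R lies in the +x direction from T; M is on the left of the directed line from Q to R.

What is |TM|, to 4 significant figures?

63.99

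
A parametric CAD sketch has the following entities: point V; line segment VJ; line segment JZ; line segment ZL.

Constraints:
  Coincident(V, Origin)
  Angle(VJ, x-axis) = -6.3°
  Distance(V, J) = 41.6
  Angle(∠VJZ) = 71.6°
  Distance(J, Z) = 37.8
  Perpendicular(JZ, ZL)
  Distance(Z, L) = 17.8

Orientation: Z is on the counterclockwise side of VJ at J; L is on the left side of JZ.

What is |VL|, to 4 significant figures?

32.84

V is at the origin; VJ runs at -6.3° with length 41.6, so J = 41.6·(cos -6.3°, sin -6.3°) = (41.35, -4.565). ∠VJZ = 71.6°, so JZ runs at -6.3° + (180° − 71.6°) = 102.1° from the x-axis; with |JZ| = 37.8, Z = J + 37.8·(cos 102.1°, sin 102.1°) = (33.43, 32.40). JZ is perpendicular to ZL; with |ZL| = 17.8 on the left of JZ, L = Z + 17.8·(-0.9778, -0.2096) = (16.02, 28.66). Then |VL| = |L − V| = 32.84.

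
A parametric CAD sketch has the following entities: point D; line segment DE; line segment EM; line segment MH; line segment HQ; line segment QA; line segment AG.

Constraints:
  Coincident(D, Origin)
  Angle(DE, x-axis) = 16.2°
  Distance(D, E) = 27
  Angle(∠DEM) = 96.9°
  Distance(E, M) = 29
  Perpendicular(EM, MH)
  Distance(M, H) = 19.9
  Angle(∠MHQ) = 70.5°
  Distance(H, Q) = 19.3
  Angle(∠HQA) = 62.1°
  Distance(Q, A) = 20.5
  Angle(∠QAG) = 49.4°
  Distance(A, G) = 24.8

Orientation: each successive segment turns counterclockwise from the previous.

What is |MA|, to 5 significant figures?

3.1311

D is at the origin; DE runs at 16.2° with length 27.0, so E = (25.928, 7.5328). ∠DEM = 96.9° gives EM at 99.300° from the x-axis; with |EM| = 29.0, M = (21.241, 36.152). The perpendicularity gives MH at right angles to EM, so MH runs at -170.70°; with |MH| = 19.9, H = (1.6030, 32.936). ∠MHQ = 70.5° gives HQ at -61.200° from the x-axis; with |HQ| = 19.3, Q = (10.901, 16.023). ∠HQA = 62.1° gives QA at 56.700° from the x-axis; with |QA| = 20.5, A = (22.156, 33.157). Then |MA| = |A − M| = 3.1311.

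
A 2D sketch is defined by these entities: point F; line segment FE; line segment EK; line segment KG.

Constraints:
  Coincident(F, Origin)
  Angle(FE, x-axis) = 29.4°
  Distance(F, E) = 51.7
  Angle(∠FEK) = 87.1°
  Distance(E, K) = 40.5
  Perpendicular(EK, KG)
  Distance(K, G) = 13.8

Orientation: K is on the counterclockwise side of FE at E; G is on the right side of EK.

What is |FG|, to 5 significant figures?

75.610

∠FEK = 87.1°, so EK runs at 29.4° + (180° − 87.1°) = 122.30° from the x-axis; with |EK| = 40.5, K = E + 40.5·(cos 122.30°, sin 122.30°) = (23.400, 59.613). EK is perpendicular to KG; with |KG| = 13.8 on the right of EK, G = K + 13.8·(0.84526, 0.53435) = (35.065, 66.987). Then |FG| = |G − F| = 75.610.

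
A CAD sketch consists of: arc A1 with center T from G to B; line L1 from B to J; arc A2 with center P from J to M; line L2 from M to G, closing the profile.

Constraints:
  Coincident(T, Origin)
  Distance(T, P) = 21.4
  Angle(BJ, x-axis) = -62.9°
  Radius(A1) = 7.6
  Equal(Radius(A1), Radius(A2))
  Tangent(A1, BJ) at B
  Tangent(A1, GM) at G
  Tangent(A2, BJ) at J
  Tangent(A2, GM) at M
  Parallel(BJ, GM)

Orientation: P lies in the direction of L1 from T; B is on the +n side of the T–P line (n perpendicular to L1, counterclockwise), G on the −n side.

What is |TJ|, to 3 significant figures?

22.7

The slot axis is L1's direction at -62.9°, so u = (cos -62.9°, sin -62.9°) = (0.456, -0.890) and n = (−sin -62.9°, cos -62.9°) = (0.890, 0.456). T is at the origin and P lies 21.4 along u from T, so P = 21.4·u = (9.75, -19.1). Tangency of A1 to both parallel lines with radius 7.6 puts B and G at T ± 7.6·n: B = (6.77, 3.46), G = (-6.77, -3.46). Equal radii place J and M the same way about P: J = P + 7.6·n = (16.5, -15.6), M = P − 7.6·n = (2.98, -22.5). Then |TJ| = |J − T| = 22.7.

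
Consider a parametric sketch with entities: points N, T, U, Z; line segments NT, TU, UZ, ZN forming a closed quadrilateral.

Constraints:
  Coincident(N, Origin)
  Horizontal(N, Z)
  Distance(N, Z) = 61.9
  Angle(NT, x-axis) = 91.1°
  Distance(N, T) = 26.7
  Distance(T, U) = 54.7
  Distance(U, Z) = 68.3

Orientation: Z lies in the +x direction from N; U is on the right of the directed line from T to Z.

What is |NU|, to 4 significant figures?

28.01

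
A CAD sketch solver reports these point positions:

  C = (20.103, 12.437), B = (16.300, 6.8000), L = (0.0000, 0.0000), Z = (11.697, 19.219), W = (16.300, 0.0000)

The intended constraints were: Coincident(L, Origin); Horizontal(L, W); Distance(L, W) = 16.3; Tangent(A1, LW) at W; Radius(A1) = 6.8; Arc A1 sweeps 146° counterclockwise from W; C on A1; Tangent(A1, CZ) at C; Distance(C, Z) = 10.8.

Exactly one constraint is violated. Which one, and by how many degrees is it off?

Tangent(A1, CZ) at C — off by 4.89°.

L = (0.00, 0.00) ✓; L.y = 0.00, W.y = 0.00 ✓; |LW| = 16.30 ✓; ∠(BW, WL) = 90.00° ✓; |BW| = 6.800 ✓; bearing(B→C) − bearing(B→W) = 146.0° ✓; |BC| = 6.800 ✓; ∠(BC, CZ) = 94.89° ✗; |CZ| = 10.80 ✓.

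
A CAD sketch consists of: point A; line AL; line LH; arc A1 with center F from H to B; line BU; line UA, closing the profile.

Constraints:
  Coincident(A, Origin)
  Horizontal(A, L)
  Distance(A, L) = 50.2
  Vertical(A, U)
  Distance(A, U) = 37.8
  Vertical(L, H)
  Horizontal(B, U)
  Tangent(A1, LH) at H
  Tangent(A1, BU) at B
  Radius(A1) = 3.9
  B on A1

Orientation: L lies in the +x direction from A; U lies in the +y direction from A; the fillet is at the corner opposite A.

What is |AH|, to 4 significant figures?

60.57

The virtual corner opposite A is at (50.20, 37.80). Since A1 is tangent to LH there, FH ⟂ LH and tangency of A1 to BU means the radius FB is perpendicular to BU, with radius 3.9, so the center F sits 3.9 in from both sides at F = (46.30, 33.90). That places the tangent points at H = (50.20, 33.90) on LH and B = (46.30, 37.80) on BU. Then |AH| = |H − A| = 60.57.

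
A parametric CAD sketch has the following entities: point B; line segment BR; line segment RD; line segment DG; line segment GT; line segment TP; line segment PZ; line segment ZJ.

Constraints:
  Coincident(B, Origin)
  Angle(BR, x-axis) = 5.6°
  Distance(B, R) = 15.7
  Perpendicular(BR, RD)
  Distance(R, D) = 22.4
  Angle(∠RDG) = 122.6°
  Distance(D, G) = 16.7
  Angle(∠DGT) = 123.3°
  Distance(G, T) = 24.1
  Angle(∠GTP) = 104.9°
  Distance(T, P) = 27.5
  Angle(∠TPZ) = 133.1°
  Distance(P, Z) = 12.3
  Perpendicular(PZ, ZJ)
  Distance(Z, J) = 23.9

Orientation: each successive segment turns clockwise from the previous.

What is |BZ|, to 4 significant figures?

13.72

∠GTP = 104.9° gives TP at 86.40° from the x-axis; with |TP| = 27.5, P = (-16.44, 4.004). ∠TPZ = 133.1° gives PZ at 39.50° from the x-axis; with |PZ| = 12.3, Z = (-6.950, 11.83). Then |BZ| = |Z − B| = 13.72.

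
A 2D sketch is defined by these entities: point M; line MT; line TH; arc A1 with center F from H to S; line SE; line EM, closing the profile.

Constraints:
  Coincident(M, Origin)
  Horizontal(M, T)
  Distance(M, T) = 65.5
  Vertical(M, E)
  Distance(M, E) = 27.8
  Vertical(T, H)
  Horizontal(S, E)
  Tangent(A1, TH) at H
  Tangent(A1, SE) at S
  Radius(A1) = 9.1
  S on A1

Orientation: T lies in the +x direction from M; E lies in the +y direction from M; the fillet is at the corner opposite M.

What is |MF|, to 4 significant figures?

59.42

M is at the origin; MT is horizontal with |MT| = 65.5 and T on the +x side, so T = (65.50, 0.000). M and E share the same x with |ME| = 27.8 and E on the +y side, so E = (0.000, 27.80). The virtual corner opposite M is at (65.50, 27.80). A1 meets TH tangentially, so FH is at right angles to TH and since A1 is tangent to SE there, FS ⟂ SE, with radius 9.1, so the center F sits 9.1 in from both sides at F = (56.40, 18.70). Then |MF| = |F − M| = 59.42.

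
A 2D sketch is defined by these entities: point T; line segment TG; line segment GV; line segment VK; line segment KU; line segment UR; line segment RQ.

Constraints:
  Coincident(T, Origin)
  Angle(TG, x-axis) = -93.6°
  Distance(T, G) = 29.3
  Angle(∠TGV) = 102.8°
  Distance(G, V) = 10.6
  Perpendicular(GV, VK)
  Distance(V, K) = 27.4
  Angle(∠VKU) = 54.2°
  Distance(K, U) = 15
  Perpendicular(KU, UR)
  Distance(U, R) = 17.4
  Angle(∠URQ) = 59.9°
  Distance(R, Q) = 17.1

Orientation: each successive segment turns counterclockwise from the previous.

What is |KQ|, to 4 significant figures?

8.827

The perpendicularity gives UR at right angles to KU, so UR runs at -70.60°; with |UR| = 17.4, R = (7.696, -27.34). ∠URQ = 59.9° gives RQ at 49.50° from the x-axis; with |RQ| = 17.1, Q = (18.80, -14.34). Then |KQ| = |Q − K| = 8.827.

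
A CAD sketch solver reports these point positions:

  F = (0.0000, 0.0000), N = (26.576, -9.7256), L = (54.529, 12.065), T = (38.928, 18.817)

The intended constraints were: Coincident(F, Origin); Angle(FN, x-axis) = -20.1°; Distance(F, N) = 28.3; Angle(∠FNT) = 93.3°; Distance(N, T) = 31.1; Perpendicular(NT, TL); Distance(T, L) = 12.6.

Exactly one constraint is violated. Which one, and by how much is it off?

Distance(T, L) = 12.6 — off by 4.40.

F = (0.00, 0.00) ✓; FN at -20.10° ✓; |FN| = 28.30 ✓; ∠FNT = 93.30° ✓; |NT| = 31.10 ✓; ∠(NT, TL) = 90.00° ✓; |TL| = 17.00 ✗.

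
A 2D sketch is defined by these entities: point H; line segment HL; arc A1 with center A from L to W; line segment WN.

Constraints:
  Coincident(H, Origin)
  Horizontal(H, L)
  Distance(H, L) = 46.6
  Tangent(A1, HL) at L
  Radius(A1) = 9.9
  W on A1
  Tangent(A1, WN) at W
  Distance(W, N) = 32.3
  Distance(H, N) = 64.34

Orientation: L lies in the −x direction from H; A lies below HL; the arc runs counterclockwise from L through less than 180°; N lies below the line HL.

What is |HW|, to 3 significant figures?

57.5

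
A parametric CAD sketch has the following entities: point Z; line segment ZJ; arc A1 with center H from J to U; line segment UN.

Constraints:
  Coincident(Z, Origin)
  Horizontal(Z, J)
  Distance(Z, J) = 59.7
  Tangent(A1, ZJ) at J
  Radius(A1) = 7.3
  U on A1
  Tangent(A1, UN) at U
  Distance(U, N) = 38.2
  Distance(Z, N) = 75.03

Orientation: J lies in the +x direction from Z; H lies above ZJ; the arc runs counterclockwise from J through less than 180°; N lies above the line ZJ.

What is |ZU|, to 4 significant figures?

67.42

Checks: |HU| = 7.300 ✓; ∠(HU, UN) = 90.00° ✓; |UN| = 38.20 ✓; |ZN| = 75.03 ✓.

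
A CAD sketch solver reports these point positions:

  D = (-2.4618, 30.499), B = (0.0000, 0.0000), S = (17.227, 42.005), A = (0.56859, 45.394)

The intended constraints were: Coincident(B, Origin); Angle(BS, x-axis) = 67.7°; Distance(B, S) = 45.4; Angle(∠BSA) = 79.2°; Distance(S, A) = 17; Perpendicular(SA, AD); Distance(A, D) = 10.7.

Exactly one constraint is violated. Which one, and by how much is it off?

Distance(A, D) = 10.7 — off by 4.50.

B = (0.00, 0.00) ✓; BS at 67.70° ✓; |BS| = 45.40 ✓; ∠BSA = 79.20° ✓; |SA| = 17.00 ✓; ∠(SA, AD) = 90.00° ✓; |AD| = 15.20 ✗.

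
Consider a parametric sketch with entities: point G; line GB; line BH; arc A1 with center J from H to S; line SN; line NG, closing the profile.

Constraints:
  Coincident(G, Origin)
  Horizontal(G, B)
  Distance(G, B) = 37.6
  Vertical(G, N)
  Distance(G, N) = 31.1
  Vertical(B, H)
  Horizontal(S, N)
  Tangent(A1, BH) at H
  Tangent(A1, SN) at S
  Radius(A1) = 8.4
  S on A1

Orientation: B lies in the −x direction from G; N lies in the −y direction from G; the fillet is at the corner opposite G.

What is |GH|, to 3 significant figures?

43.9

G is at the origin; G and B share the same y with |GB| = 37.6 and B on the −x side, so B = (-37.6, 0.00). G and N share the same x with |GN| = 31.1 and N on the −y side, so N = (0.00, -31.1). The virtual corner opposite G is at (-37.6, -31.1). Since A1 is tangent to BH there, JH ⟂ BH and A1 meets SN tangentially, so JS is at right angles to SN, with radius 8.4, so the center J sits 8.4 in from both sides at J = (-29.2, -22.7). That places the tangent points at H = (-37.6, -22.7) on BH and S = (-29.2, -31.1) on SN. Then |GH| = |H − G| = 43.9.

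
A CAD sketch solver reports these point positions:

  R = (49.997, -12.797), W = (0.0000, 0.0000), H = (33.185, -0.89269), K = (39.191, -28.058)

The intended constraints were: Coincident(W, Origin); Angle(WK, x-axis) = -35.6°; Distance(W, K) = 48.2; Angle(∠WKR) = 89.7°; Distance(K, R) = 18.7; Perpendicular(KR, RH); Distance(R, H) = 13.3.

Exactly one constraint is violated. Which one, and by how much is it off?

Distance(R, H) = 13.3 — off by 7.30.

W = (0.00, 0.00) ✓; WK at -35.60° ✓; |WK| = 48.20 ✓; ∠WKR = 89.70° ✓; |KR| = 18.70 ✓; ∠(KR, RH) = 90.00° ✓; |RH| = 20.60 ✗.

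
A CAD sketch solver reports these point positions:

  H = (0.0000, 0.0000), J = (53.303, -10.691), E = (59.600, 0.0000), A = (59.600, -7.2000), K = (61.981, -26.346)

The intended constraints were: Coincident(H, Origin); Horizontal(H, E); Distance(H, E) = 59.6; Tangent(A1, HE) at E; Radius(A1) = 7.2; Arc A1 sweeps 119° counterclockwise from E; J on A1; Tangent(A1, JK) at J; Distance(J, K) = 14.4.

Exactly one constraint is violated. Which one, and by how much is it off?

Distance(J, K) = 14.4 — off by 3.50.

H = (0.00, 0.00) ✓; H.y = 0.00, E.y = 0.00 ✓; |HE| = 59.60 ✓; ∠(AE, EH) = 90.00° ✓; |AE| = 7.200 ✓; bearing(A→J) − bearing(A→E) = 119.0° ✓; |AJ| = 7.200 ✓; ∠(AJ, JK) = 90.00° ✓; |JK| = 17.90 ✗.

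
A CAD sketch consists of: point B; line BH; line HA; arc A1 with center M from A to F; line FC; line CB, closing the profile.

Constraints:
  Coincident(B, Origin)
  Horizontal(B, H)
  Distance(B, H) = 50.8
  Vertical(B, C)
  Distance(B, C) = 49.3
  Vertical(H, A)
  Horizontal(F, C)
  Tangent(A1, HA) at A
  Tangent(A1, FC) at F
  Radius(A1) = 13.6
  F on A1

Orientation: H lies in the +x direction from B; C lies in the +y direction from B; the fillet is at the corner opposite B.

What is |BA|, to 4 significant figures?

62.09

The virtual corner opposite B is at (50.80, 49.30). Tangency of A1 to HA means the radius MA is perpendicular to HA and tangency of A1 to FC means the radius MF is perpendicular to FC, with radius 13.6, so the center M sits 13.6 in from both sides at M = (37.20, 35.70). That places the tangent points at A = (50.80, 35.70) on HA and F = (37.20, 49.30) on FC. Then |BA| = |A − B| = 62.09.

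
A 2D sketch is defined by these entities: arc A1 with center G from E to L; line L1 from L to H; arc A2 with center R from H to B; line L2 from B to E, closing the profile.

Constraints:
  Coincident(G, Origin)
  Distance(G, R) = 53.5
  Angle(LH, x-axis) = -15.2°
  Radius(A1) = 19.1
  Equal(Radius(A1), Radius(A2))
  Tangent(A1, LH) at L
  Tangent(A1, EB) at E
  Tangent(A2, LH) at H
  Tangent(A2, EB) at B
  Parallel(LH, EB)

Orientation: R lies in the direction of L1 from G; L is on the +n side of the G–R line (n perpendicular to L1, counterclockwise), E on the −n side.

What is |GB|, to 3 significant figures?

56.8

The slot axis is L1's direction at -15.2°, so u = (cos -15.2°, sin -15.2°) = (0.965, -0.262) and n = (−sin -15.2°, cos -15.2°) = (0.262, 0.965). G is at the origin and R lies 53.5 along u from G, so R = 53.5·u = (51.6, -14.0). Tangency of A1 to both parallel lines with radius 19.1 puts L and E at G ± 19.1·n: L = (5.01, 18.4), E = (-5.01, -18.4). Equal radii place H and B the same way about R: H = R + 19.1·n = (56.6, 4.40), B = R − 19.1·n = (46.6, -32.5). Then |GB| = |B − G| = 56.8.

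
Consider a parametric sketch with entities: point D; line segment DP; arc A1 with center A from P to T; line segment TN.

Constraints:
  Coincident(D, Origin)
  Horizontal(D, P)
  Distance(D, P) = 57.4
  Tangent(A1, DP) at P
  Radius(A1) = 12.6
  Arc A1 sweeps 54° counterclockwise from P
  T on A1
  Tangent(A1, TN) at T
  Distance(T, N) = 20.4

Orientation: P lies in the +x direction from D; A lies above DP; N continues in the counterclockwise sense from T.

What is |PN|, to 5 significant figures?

31.031

D is at the origin; DP is horizontal with |DP| = 57.4 and P on the +x side, so P = (57.400, 0.0000). The tangent condition forces AP to be normal to DP, so A = P + (0, 12.6) = (57.400, 12.600). On A1, P sits at bearing -90° from A; a 54° counterclockwise sweep puts T at bearing -36°, so T = A + 12.6·(cos -36°, sin -36°) = (67.594, 5.1939). A1 meets TN tangentially, so AT is at right angles to TN, so TN runs along (−sin -36°, cos -36°); with |TN| = 20.4, N = (79.584, 21.698). Then |PN| = |N − P| = 31.031.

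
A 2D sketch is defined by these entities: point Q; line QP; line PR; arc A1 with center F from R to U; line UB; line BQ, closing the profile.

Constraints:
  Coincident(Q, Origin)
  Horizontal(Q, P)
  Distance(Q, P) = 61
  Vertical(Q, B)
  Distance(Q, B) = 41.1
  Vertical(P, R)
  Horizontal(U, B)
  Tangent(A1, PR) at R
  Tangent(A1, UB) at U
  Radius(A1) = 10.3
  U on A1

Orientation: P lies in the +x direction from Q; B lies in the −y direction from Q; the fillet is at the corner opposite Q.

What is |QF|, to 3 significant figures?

59.3

Q and B share the same x with |QB| = 41.1 and B on the −y side, so B = (0.00, -41.1). The virtual corner opposite Q is at (61.0, -41.1). The tangent condition forces FR to be normal to PR and A1 meets UB tangentially, so FU is at right angles to UB, with radius 10.3, so the center F sits 10.3 in from both sides at F = (50.7, -30.8). Then |QF| = |F − Q| = 59.3.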